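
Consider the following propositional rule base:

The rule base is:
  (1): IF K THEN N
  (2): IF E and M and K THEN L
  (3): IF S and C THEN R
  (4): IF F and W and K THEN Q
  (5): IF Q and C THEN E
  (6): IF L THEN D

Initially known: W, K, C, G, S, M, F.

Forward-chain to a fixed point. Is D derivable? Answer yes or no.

Round 1 fires (1), (3), (4), giving N, R, Q.
Round 2 fires (5), giving E.
Round 3 fires (2), giving L.
Round 4 fires (6), giving D.
D appears in round 4, so it is derivable.

yes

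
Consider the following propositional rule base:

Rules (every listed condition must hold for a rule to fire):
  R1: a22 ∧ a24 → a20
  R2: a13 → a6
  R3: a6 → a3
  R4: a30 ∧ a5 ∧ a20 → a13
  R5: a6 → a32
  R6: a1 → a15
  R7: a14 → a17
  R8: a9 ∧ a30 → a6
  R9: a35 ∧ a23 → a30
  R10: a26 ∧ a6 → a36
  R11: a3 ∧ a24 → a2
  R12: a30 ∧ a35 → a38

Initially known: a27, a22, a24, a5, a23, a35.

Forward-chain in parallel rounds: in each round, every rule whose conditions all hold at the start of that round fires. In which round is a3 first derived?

4

Round 1: R1 [a22 ∧ a24 → a20]; R9 [a35 ∧ a23 → a30]. Adds a20, a30.
Round 2: R4 [a30 ∧ a5 ∧ a20 → a13]; R12 [a30 ∧ a35 → a38]. Adds a13, a38.
Round 3: R2 [a13 → a6]. Adds a6.
Round 4: R3 [a6 → a3]; R5 [a6 → a32]. Adds a3, a32.
a3 first appears in round 4.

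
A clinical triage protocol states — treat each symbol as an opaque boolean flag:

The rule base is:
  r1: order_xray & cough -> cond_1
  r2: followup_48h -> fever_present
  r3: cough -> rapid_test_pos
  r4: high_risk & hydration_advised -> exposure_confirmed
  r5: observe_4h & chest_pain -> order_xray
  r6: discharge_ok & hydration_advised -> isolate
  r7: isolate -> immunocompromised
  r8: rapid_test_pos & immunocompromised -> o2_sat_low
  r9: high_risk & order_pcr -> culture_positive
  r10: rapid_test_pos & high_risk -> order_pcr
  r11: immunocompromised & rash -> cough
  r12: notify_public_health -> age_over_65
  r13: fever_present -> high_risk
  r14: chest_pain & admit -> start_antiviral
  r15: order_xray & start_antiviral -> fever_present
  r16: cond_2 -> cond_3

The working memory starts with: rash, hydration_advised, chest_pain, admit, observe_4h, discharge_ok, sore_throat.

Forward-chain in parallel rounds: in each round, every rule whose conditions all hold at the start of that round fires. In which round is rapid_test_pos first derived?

Round 1: r5 [observe_4h & chest_pain -> order_xray]; r6 [discharge_ok & hydration_advised -> isolate]; r14 [chest_pain & admit -> start_antiviral]. New: order_xray, isolate, start_antiviral.
Round 2: r7 [isolate -> immunocompromised]; r15 [order_xray & start_antiviral -> fever_present]. New: immunocompromised, fever_present.
Round 3: r11 [immunocompromised & rash -> cough]; r13 [fever_present -> high_risk]. New: cough, high_risk.
Round 4: r1 [order_xray & cough -> cond_1]; r3 [cough -> rapid_test_pos]; r4 [high_risk & hydration_advised -> exposure_confirmed]. New: cond_1, rapid_test_pos, exposure_confirmed.
rapid_test_pos first appears in round 4.

4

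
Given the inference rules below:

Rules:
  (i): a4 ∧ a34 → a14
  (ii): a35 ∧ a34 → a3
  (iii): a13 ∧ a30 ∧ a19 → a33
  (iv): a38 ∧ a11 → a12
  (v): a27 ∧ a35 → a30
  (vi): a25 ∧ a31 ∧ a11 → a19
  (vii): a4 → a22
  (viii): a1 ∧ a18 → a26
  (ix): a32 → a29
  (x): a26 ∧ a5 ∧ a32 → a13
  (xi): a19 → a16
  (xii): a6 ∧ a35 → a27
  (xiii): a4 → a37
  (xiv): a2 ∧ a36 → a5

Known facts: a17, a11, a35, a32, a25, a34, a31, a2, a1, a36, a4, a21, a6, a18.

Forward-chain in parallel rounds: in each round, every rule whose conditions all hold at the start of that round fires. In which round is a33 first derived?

[1] (i) [a4 ∧ a34 → a14]; (ii) [a35 ∧ a34 → a3]; (vi) [a25 ∧ a31 ∧ a11 → a19]; (vii) [a4 → a22]; (viii) [a1 ∧ a18 → a26]; (ix) [a32 → a29]; (xii) [a6 ∧ a35 → a27]; (xiii) [a4 → a37]; (xiv) [a2 ∧ a36 → a5]. ⇒ new: a14, a3, a19, a22, a26, a29, a27, a37, a5.
[2] (v) [a27 ∧ a35 → a30]; (x) [a26 ∧ a5 ∧ a32 → a13]; (xi) [a19 → a16]. ⇒ new: a30, a13, a16.
[3] (iii) [a13 ∧ a30 ∧ a19 → a33]. ⇒ new: a33.
a33 first appears in round 3.

3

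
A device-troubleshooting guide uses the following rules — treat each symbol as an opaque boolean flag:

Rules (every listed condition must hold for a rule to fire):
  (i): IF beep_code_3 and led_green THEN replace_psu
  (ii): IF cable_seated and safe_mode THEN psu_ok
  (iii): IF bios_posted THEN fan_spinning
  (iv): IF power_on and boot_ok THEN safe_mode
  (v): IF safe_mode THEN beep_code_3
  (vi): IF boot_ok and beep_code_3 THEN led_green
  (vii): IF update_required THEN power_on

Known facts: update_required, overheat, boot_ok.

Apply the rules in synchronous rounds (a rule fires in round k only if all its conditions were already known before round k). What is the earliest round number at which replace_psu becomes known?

Round 1: (vii) [IF update_required THEN power_on]. Adds power_on.
Round 2: (iv) [IF power_on and boot_ok THEN safe_mode]. Adds safe_mode.
Round 3: (v) [IF safe_mode THEN beep_code_3]. Adds beep_code_3.
Round 4: (vi) [IF boot_ok and beep_code_3 THEN led_green]. Adds led_green.
Round 5: (i) [IF beep_code_3 and led_green THEN replace_psu]. Adds replace_psu.
replace_psu first appears in round 5.

5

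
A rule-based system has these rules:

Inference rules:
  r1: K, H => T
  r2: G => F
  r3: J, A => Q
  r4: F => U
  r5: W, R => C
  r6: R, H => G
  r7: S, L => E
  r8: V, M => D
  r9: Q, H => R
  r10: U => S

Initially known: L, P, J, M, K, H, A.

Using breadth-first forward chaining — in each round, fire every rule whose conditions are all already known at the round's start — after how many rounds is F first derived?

4

Round 1: r1 [K, H => T]; r3 [J, A => Q]. New: T, Q.
Round 2: r9 [Q, H => R]. New: R.
Round 3: r6 [R, H => G]. New: G.
Round 4: r2 [G => F]. New: F.
F first appears in round 4.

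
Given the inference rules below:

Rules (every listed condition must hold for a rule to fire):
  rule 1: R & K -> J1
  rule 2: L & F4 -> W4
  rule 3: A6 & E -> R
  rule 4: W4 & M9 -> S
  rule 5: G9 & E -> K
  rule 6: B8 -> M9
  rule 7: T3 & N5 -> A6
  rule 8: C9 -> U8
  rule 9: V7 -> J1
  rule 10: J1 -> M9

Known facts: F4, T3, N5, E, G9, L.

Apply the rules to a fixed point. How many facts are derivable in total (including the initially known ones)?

13

Round 1: rule 2 [L & F4 -> W4]; rule 5 [G9 & E -> K]; rule 7 [T3 & N5 -> A6]. Adds W4, K, A6.
Round 2: rule 3 [A6 & E -> R]. Adds R.
Round 3: rule 1 [R & K -> J1]. Adds J1.
Round 4: rule 10 [J1 -> M9]. Adds M9.
Round 5: rule 4 [W4 & M9 -> S]. Adds S.
Closure: {A6, E, F4, G9, J1, K, L, M9, N5, R, S, T3, W4} — 13 facts.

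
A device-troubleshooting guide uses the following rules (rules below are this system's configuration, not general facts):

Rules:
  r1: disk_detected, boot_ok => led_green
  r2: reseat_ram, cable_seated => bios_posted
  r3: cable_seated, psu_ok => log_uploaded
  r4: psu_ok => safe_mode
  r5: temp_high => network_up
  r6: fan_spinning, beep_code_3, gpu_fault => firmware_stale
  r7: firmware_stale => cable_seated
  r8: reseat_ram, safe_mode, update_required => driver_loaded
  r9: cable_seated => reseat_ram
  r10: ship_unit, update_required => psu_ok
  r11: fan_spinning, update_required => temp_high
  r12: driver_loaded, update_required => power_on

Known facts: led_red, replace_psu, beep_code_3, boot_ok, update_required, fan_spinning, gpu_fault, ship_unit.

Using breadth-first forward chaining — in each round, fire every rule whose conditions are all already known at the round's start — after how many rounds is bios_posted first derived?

4

Round 1 — r6, r10, r11, derive firmware_stale, psu_ok, temp_high.
Round 2 — r4, r5, r7, derive safe_mode, network_up, cable_seated.
Round 3 — r3, r9, derive log_uploaded, reseat_ram.
Round 4 — r2, r8, derive bios_posted, driver_loaded.
bios_posted first appears in round 4.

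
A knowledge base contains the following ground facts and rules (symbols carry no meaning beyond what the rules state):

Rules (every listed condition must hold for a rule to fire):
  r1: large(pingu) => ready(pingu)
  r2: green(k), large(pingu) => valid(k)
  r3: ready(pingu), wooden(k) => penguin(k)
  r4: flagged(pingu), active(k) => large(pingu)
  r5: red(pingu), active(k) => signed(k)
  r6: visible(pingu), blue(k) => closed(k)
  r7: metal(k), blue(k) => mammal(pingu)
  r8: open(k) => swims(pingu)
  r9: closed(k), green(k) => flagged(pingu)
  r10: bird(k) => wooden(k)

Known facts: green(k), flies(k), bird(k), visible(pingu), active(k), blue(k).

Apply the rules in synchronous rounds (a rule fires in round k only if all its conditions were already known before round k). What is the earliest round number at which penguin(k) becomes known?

Round 1: r6 [visible(pingu), blue(k) => closed(k)]; r10 [bird(k) => wooden(k)]. New: closed(k), wooden(k).
Round 2: r9 [closed(k), green(k) => flagged(pingu)]. New: flagged(pingu).
Round 3: r4 [flagged(pingu), active(k) => large(pingu)]. New: large(pingu).
Round 4: r1 [large(pingu) => ready(pingu)]; r2 [green(k), large(pingu) => valid(k)]. New: ready(pingu), valid(k).
Round 5: r3 [ready(pingu), wooden(k) => penguin(k)]. New: penguin(k).
penguin(k) first appears in round 5.

5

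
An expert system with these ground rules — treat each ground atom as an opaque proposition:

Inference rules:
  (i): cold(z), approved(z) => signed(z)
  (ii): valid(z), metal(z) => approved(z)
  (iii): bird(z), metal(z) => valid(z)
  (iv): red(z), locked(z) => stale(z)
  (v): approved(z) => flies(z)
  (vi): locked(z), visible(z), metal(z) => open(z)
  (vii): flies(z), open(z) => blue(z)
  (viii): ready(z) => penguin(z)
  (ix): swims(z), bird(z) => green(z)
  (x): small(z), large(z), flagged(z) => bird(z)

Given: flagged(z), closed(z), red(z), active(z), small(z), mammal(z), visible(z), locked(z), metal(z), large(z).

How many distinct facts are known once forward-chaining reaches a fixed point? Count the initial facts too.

Round 1 fires (iv), (vi), (x), giving stale(z), open(z), bird(z).
Round 2 fires (iii), giving valid(z).
Round 3 fires (ii), giving approved(z).
Round 4 fires (v), giving flies(z).
Round 5 fires (vii), giving blue(z).
Closure: {active(z), approved(z), bird(z), blue(z), closed(z), flagged(z), flies(z), large(z), locked(z), mammal(z), metal(z), open(z), red(z), small(z), stale(z), valid(z), visible(z)} — 17 facts.

17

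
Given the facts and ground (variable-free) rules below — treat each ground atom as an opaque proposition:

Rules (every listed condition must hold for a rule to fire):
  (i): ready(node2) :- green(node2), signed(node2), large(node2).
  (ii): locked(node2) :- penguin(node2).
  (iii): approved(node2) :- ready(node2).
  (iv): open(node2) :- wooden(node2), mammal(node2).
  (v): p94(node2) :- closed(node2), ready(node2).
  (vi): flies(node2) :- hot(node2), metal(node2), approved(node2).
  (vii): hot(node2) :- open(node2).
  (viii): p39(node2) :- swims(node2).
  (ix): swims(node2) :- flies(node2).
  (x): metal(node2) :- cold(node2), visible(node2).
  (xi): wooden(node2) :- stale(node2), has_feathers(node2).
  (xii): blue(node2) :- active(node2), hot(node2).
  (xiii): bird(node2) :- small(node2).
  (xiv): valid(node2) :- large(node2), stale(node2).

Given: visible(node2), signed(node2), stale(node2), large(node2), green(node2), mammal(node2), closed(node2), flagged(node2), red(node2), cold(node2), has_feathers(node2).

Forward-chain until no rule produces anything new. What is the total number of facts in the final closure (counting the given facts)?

Round 1: (i) [ready(node2) :- green(node2), signed(node2), large(node2).]; (x) [metal(node2) :- cold(node2), visible(node2).]; (xi) [wooden(node2) :- stale(node2), has_feathers(node2).]; (xiv) [valid(node2) :- large(node2), stale(node2).]. Adds ready(node2), metal(node2), wooden(node2), valid(node2).
Round 2: (iii) [approved(node2) :- ready(node2).]; (iv) [open(node2) :- wooden(node2), mammal(node2).]; (v) [p94(node2) :- closed(node2), ready(node2).]. Adds approved(node2), open(node2), p94(node2).
Round 3: (vii) [hot(node2) :- open(node2).]. Adds hot(node2).
Round 4: (vi) [flies(node2) :- hot(node2), metal(node2), approved(node2).]. Adds flies(node2).
Round 5: (ix) [swims(node2) :- flies(node2).]. Adds swims(node2).
Round 6: (viii) [p39(node2) :- swims(node2).]. Adds p39(node2).
Closure: {approved(node2), closed(node2), cold(node2), flagged(node2), flies(node2), green(node2), has_feathers(node2), hot(node2), large(node2), mammal(node2), metal(node2), open(node2), p39(node2), p94(node2), ready(node2), red(node2), signed(node2), stale(node2), swims(node2), valid(node2), visible(node2), wooden(node2)} — 22 facts.

22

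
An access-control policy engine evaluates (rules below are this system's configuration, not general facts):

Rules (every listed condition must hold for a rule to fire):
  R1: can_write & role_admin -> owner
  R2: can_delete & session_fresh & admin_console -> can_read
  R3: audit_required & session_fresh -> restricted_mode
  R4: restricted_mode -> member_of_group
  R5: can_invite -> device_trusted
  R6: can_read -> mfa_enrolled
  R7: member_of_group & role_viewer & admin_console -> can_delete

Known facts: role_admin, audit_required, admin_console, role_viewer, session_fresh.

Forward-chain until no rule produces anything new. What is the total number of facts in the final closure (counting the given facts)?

10

Round 1: R3 [audit_required & session_fresh -> restricted_mode]. New: restricted_mode.
Round 2: R4 [restricted_mode -> member_of_group]. New: member_of_group.
Round 3: R7 [member_of_group & role_viewer & admin_console -> can_delete]. New: can_delete.
Round 4: R2 [can_delete & session_fresh & admin_console -> can_read]. New: can_read.
Round 5: R6 [can_read -> mfa_enrolled]. New: mfa_enrolled.
Closure: {admin_console, audit_required, can_delete, can_read, member_of_group, mfa_enrolled, restricted_mode, role_admin, role_viewer, session_fresh} — 10 facts.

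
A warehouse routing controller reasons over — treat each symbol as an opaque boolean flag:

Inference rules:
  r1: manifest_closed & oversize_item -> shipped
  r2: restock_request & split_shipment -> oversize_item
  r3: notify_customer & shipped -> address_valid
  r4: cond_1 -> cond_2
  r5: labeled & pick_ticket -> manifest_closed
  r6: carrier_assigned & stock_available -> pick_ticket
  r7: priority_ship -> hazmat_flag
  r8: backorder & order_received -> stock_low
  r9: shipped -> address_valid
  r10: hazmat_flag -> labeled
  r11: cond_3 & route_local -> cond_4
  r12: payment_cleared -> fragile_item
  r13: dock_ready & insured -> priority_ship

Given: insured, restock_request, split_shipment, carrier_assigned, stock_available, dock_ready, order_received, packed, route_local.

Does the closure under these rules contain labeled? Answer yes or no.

yes

Round 1 fires r2, r6, r13, giving oversize_item, pick_ticket, priority_ship.
Round 2 fires r7, giving hazmat_flag.
Round 3 fires r10, giving labeled.
Round 4 fires r5, giving manifest_closed.
Round 5 fires r1, giving shipped.
Round 6 fires r9, giving address_valid.
labeled appears in round 3, so it is derivable.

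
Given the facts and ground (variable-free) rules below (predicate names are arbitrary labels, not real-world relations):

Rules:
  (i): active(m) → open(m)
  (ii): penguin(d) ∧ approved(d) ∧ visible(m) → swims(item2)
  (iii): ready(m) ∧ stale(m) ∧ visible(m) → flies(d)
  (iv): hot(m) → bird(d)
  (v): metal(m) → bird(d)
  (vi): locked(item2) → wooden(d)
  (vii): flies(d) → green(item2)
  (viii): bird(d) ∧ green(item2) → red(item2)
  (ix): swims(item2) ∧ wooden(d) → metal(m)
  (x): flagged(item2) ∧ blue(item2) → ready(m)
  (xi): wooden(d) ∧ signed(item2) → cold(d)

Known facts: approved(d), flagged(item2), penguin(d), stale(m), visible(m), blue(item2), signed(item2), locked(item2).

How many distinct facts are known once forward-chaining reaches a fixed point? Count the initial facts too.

Round 1 — (ii), (vi), (x), derive swims(item2), wooden(d), ready(m).
Round 2 — (iii), (ix), (xi), derive flies(d), metal(m), cold(d).
Round 3 — (v), (vii), derive bird(d), green(item2).
Round 4 — (viii), derive red(item2).
Closure: {approved(d), bird(d), blue(item2), cold(d), flagged(item2), flies(d), green(item2), locked(item2), metal(m), penguin(d), ready(m), red(item2), signed(item2), stale(m), swims(item2), visible(m), wooden(d)} — 17 facts.

17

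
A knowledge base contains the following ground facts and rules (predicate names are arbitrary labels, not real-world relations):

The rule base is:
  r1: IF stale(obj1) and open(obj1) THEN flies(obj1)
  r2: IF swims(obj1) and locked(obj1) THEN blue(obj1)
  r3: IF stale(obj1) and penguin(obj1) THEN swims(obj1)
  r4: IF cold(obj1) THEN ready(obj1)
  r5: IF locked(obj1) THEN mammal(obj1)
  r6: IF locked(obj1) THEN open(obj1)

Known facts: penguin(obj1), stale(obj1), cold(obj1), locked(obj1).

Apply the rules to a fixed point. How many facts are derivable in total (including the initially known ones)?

Round 1 fires r3, r4, r5, r6, giving swims(obj1), ready(obj1), mammal(obj1), open(obj1).
Round 2 fires r1, r2, giving flies(obj1), blue(obj1).
Closure: {blue(obj1), cold(obj1), flies(obj1), locked(obj1), mammal(obj1), open(obj1), penguin(obj1), ready(obj1), stale(obj1), swims(obj1)} — 10 facts.

10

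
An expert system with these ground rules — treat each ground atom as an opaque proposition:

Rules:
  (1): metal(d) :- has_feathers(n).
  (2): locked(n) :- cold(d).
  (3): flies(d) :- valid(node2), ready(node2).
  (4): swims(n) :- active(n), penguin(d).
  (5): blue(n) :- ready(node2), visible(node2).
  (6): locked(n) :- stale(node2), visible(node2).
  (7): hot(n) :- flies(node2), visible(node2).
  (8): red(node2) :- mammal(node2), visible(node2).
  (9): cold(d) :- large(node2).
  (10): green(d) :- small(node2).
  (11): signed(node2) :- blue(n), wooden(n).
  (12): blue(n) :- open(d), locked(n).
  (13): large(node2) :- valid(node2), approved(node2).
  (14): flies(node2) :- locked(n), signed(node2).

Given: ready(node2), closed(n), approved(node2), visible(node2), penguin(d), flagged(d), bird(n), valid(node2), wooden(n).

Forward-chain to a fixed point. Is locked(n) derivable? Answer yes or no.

Round 1: (3) [flies(d) :- valid(node2), ready(node2).]; (5) [blue(n) :- ready(node2), visible(node2).]; (13) [large(node2) :- valid(node2), approved(node2).]. New: flies(d), blue(n), large(node2).
Round 2: (9) [cold(d) :- large(node2).]; (11) [signed(node2) :- blue(n), wooden(n).]. New: cold(d), signed(node2).
Round 3: (2) [locked(n) :- cold(d).]. New: locked(n).
Round 4: (14) [flies(node2) :- locked(n), signed(node2).]. New: flies(node2).
Round 5: (7) [hot(n) :- flies(node2), visible(node2).]. New: hot(n).
locked(n) appears in round 3, so it is derivable.

yes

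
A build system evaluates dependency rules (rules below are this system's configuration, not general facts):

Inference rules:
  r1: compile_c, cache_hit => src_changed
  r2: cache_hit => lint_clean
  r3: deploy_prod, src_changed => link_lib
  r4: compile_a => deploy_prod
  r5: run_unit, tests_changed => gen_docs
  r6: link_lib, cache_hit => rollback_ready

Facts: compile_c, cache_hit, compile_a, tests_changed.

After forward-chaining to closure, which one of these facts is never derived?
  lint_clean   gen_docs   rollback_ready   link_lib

gen_docs

Round 1: r1 [compile_c, cache_hit => src_changed]; r2 [cache_hit => lint_clean]; r4 [compile_a => deploy_prod]. Adds src_changed, lint_clean, deploy_prod.
Round 2: r3 [deploy_prod, src_changed => link_lib]. Adds link_lib.
Round 3: r6 [link_lib, cache_hit => rollback_ready]. Adds rollback_ready.
Derived: rollback_ready (round 3), link_lib (round 2), lint_clean (round 1). gen_docs never appears in any round.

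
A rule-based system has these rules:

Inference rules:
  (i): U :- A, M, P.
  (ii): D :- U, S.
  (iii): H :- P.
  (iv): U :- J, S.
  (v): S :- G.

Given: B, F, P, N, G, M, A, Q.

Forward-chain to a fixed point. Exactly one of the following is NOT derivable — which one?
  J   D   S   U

J

Round 1 — (i), (iii), (v), derive U, H, S.
Round 2 — (ii), derive D.
Derived: D (round 2), U (round 1), S (round 1). J never appears in any round.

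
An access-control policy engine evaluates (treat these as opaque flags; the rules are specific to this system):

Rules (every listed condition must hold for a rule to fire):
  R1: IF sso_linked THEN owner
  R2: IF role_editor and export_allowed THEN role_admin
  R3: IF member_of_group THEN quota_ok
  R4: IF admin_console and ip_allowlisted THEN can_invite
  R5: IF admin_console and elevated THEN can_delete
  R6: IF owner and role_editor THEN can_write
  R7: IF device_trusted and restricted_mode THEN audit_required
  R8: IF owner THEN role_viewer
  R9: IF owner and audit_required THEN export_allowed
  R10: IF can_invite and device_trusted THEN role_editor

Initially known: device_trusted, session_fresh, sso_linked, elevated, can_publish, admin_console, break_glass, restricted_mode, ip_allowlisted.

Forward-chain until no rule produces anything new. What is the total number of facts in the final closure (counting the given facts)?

18

Round 1: R1 [IF sso_linked THEN owner]; R4 [IF admin_console and ip_allowlisted THEN can_invite]; R5 [IF admin_console and elevated THEN can_delete]; R7 [IF device_trusted and restricted_mode THEN audit_required]. Adds owner, can_invite, can_delete, audit_required.
Round 2: R8 [IF owner THEN role_viewer]; R9 [IF owner and audit_required THEN export_allowed]; R10 [IF can_invite and device_trusted THEN role_editor]. Adds role_viewer, export_allowed, role_editor.
Round 3: R2 [IF role_editor and export_allowed THEN role_admin]; R6 [IF owner and role_editor THEN can_write]. Adds role_admin, can_write.
Closure: {admin_console, audit_required, break_glass, can_delete, can_invite, can_publish, can_write, device_trusted, elevated, export_allowed, ip_allowlisted, owner, restricted_mode, role_admin, role_editor, role_viewer, session_fresh, sso_linked} — 18 facts.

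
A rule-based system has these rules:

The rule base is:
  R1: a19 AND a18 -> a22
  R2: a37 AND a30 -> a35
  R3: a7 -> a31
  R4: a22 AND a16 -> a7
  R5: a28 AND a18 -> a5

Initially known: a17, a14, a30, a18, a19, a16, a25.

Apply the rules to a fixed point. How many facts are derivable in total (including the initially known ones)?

10

Round 1: R1 [a19 AND a18 -> a22]. Adds a22.
Round 2: R4 [a22 AND a16 -> a7]. Adds a7.
Round 3: R3 [a7 -> a31]. Adds a31.
Closure: {a14, a16, a17, a18, a19, a22, a25, a30, a31, a7} — 10 facts.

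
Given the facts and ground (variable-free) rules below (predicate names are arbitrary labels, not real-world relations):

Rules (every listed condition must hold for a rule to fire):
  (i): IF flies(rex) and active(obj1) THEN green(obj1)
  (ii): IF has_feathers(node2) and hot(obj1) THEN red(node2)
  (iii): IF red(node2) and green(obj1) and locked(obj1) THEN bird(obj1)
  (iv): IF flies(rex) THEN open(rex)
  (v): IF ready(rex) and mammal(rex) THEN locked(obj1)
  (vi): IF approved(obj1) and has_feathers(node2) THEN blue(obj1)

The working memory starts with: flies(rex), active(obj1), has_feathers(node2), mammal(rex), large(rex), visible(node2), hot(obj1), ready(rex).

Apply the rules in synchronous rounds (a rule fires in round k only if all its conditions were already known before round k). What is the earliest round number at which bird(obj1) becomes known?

2

[1] (i) [IF flies(rex) and active(obj1) THEN green(obj1)]; (ii) [IF has_feathers(node2) and hot(obj1) THEN red(node2)]; (iv) [IF flies(rex) THEN open(rex)]; (v) [IF ready(rex) and mammal(rex) THEN locked(obj1)]. ⇒ new: green(obj1), red(node2), open(rex), locked(obj1).
[2] (iii) [IF red(node2) and green(obj1) and locked(obj1) THEN bird(obj1)]. ⇒ new: bird(obj1).
bird(obj1) first appears in round 2.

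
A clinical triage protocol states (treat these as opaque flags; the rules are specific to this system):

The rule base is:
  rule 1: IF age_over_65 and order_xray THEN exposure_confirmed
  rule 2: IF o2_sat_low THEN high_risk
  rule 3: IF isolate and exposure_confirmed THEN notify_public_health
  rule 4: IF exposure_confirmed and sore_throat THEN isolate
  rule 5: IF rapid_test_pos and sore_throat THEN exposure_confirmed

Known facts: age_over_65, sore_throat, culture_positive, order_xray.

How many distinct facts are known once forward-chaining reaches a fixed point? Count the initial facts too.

7

Round 1 — rule 1, derive exposure_confirmed.
Round 2 — rule 4, derive isolate.
Round 3 — rule 3, derive notify_public_health.
Closure: {age_over_65, culture_positive, exposure_confirmed, isolate, notify_public_health, order_xray, sore_throat} — 7 facts.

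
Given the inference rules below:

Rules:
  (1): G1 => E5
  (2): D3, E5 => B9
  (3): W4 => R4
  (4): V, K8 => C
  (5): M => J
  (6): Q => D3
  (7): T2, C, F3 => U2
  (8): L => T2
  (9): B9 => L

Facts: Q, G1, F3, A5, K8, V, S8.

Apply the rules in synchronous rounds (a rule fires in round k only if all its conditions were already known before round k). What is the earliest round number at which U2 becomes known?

[1] (1) [G1 => E5]; (4) [V, K8 => C]; (6) [Q => D3]. ⇒ new: E5, C, D3.
[2] (2) [D3, E5 => B9]. ⇒ new: B9.
[3] (9) [B9 => L]. ⇒ new: L.
[4] (8) [L => T2]. ⇒ new: T2.
[5] (7) [T2, C, F3 => U2]. ⇒ new: U2.
U2 first appears in round 5.

5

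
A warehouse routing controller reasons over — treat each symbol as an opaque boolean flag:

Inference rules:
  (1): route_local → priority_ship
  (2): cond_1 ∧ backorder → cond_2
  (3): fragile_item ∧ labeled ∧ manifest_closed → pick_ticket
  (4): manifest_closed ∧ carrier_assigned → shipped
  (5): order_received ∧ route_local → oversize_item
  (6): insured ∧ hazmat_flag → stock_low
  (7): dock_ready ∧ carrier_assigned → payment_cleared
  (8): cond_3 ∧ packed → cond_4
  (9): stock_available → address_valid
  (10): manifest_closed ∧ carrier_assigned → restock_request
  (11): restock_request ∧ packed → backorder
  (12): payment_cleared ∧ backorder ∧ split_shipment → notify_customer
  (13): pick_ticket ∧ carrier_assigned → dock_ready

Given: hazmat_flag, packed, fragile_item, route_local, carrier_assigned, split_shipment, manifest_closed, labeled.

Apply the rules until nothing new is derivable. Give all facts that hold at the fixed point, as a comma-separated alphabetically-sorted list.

[1] (1) [route_local → priority_ship]; (3) [fragile_item ∧ labeled ∧ manifest_closed → pick_ticket]; (4) [manifest_closed ∧ carrier_assigned → shipped]; (10) [manifest_closed ∧ carrier_assigned → restock_request]. ⇒ new: priority_ship, pick_ticket, shipped, restock_request.
[2] (11) [restock_request ∧ packed → backorder]; (13) [pick_ticket ∧ carrier_assigned → dock_ready]. ⇒ new: backorder, dock_ready.
[3] (7) [dock_ready ∧ carrier_assigned → payment_cleared]. ⇒ new: payment_cleared.
[4] (12) [payment_cleared ∧ backorder ∧ split_shipment → notify_customer]. ⇒ new: notify_customer.

backorder, carrier_assigned, dock_ready, fragile_item, hazmat_flag, labeled, manifest_closed, notify_customer, packed, payment_cleared, pick_ticket, priority_ship, restock_request, route_local, shipped, split_shipment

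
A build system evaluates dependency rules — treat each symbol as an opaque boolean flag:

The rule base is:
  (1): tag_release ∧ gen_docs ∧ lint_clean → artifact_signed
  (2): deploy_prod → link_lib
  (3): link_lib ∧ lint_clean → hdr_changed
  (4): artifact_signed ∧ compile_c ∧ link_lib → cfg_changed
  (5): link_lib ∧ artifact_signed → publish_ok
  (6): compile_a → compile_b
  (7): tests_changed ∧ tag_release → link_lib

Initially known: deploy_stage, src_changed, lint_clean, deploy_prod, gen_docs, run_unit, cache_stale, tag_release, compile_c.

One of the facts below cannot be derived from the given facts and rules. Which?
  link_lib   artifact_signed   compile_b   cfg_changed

Round 1: (1) [tag_release ∧ gen_docs ∧ lint_clean → artifact_signed]; (2) [deploy_prod → link_lib]. Adds artifact_signed, link_lib.
Round 2: (3) [link_lib ∧ lint_clean → hdr_changed]; (4) [artifact_signed ∧ compile_c ∧ link_lib → cfg_changed]; (5) [link_lib ∧ artifact_signed → publish_ok]. Adds hdr_changed, cfg_changed, publish_ok.
Derived: cfg_changed (round 2), artifact_signed (round 1), link_lib (round 1). compile_b never appears in any round.

compile_b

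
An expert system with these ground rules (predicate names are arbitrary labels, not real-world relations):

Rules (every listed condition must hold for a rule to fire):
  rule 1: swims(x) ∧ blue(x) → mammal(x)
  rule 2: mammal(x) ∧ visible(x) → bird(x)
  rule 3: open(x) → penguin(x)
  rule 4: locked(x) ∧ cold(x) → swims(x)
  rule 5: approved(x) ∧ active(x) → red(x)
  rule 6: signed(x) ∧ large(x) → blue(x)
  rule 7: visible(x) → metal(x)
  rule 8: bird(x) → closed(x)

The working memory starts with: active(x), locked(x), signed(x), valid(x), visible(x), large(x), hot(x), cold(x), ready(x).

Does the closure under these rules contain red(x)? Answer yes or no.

Round 1: rule 4 [locked(x) ∧ cold(x) → swims(x)]; rule 6 [signed(x) ∧ large(x) → blue(x)]; rule 7 [visible(x) → metal(x)]. New: swims(x), blue(x), metal(x).
Round 2: rule 1 [swims(x) ∧ blue(x) → mammal(x)]. New: mammal(x).
Round 3: rule 2 [mammal(x) ∧ visible(x) → bird(x)]. New: bird(x).
Round 4: rule 8 [bird(x) → closed(x)]. New: closed(x).
Fixed point reached. red(x) is concluded only by rule 5; rule 5 needs approved(x) (never derived).

no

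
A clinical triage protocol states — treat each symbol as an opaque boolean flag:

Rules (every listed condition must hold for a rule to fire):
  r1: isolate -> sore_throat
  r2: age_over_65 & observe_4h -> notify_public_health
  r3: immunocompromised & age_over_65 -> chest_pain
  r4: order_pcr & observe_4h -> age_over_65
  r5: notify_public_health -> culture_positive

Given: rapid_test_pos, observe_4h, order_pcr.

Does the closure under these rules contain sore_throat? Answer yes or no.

Round 1 — r4, derive age_over_65.
Round 2 — r2, derive notify_public_health.
Round 3 — r5, derive culture_positive.
Fixed point reached. sore_throat is concluded only by r1; r1 needs isolate (never derived).

no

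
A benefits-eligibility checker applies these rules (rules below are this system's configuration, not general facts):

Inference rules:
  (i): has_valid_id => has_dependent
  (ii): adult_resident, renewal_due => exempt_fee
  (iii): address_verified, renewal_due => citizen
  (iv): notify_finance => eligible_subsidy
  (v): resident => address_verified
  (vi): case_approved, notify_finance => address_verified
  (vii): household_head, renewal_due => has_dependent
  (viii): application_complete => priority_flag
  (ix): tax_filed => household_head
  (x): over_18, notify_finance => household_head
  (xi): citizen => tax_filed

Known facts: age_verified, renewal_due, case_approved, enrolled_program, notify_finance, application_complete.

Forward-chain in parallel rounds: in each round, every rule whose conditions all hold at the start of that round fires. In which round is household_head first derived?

Round 1 — (iv), (vi), (viii), derive eligible_subsidy, address_verified, priority_flag.
Round 2 — (iii), derive citizen.
Round 3 — (xi), derive tax_filed.
Round 4 — (ix), derive household_head.
household_head first appears in round 4.

4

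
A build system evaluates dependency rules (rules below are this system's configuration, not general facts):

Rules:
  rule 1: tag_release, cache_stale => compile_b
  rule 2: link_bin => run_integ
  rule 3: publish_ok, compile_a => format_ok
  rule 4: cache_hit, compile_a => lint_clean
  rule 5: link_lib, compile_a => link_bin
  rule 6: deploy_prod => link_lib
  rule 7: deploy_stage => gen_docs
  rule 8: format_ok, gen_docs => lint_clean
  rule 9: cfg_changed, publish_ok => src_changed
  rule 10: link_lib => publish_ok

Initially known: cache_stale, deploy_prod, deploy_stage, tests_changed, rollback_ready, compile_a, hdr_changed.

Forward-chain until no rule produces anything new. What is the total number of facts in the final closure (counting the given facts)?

Round 1 fires rule 6, rule 7, giving link_lib, gen_docs.
Round 2 fires rule 5, rule 10, giving link_bin, publish_ok.
Round 3 fires rule 2, rule 3, giving run_integ, format_ok.
Round 4 fires rule 8, giving lint_clean.
Closure: {cache_stale, compile_a, deploy_prod, deploy_stage, format_ok, gen_docs, hdr_changed, link_bin, link_lib, lint_clean, publish_ok, rollback_ready, run_integ, tests_changed} — 14 facts.

14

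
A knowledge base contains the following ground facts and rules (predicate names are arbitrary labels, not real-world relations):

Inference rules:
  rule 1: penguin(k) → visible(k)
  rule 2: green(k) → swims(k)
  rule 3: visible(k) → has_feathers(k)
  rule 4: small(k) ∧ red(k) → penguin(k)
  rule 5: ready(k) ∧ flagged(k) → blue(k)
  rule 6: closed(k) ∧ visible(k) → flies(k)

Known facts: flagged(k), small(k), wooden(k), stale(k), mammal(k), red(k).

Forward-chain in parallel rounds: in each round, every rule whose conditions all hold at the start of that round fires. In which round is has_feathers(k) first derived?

3

[1] rule 4 [small(k) ∧ red(k) → penguin(k)]. ⇒ new: penguin(k).
[2] rule 1 [penguin(k) → visible(k)]. ⇒ new: visible(k).
[3] rule 3 [visible(k) → has_feathers(k)]. ⇒ new: has_feathers(k).
has_feathers(k) first appears in round 3.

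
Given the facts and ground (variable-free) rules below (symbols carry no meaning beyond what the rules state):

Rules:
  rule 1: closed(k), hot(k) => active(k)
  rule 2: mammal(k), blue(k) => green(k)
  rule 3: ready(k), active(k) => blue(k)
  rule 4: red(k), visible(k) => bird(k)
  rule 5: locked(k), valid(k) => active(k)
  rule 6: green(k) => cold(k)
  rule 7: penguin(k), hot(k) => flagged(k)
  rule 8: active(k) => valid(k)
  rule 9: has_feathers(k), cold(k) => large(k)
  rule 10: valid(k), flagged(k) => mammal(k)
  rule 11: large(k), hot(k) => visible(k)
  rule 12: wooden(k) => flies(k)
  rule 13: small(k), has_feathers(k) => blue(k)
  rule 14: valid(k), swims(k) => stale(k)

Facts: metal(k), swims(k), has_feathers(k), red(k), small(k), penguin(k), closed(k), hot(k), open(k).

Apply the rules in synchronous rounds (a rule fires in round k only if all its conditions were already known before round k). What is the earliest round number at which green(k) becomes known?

4

Round 1: rule 1 [closed(k), hot(k) => active(k)]; rule 7 [penguin(k), hot(k) => flagged(k)]; rule 13 [small(k), has_feathers(k) => blue(k)]. Adds active(k), flagged(k), blue(k).
Round 2: rule 8 [active(k) => valid(k)]. Adds valid(k).
Round 3: rule 10 [valid(k), flagged(k) => mammal(k)]; rule 14 [valid(k), swims(k) => stale(k)]. Adds mammal(k), stale(k).
Round 4: rule 2 [mammal(k), blue(k) => green(k)]. Adds green(k).
green(k) first appears in round 4.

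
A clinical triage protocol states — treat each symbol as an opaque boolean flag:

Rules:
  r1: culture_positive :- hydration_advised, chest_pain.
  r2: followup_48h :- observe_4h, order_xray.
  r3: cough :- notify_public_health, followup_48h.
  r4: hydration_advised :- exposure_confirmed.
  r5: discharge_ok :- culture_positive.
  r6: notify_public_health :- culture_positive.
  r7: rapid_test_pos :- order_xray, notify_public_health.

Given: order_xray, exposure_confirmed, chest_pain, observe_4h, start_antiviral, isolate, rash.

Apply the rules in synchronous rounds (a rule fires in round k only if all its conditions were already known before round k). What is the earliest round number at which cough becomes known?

4

Round 1: r2 [followup_48h :- observe_4h, order_xray.]; r4 [hydration_advised :- exposure_confirmed.]. New: followup_48h, hydration_advised.
Round 2: r1 [culture_positive :- hydration_advised, chest_pain.]. New: culture_positive.
Round 3: r5 [discharge_ok :- culture_positive.]; r6 [notify_public_health :- culture_positive.]. New: discharge_ok, notify_public_health.
Round 4: r3 [cough :- notify_public_health, followup_48h.]; r7 [rapid_test_pos :- order_xray, notify_public_health.]. New: cough, rapid_test_pos.
cough first appears in round 4.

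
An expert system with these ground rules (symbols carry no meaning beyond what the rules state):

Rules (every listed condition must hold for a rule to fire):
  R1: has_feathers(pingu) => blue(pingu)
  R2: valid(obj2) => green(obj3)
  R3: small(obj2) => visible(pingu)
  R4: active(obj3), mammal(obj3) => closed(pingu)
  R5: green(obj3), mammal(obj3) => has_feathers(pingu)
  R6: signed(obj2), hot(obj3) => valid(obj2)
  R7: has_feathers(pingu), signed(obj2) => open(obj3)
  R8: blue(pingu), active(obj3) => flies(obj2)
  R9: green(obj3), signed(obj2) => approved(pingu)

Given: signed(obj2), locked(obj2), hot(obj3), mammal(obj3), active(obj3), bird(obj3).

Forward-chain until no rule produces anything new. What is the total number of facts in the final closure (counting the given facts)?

Round 1: R4 [active(obj3), mammal(obj3) => closed(pingu)]; R6 [signed(obj2), hot(obj3) => valid(obj2)]. New: closed(pingu), valid(obj2).
Round 2: R2 [valid(obj2) => green(obj3)]. New: green(obj3).
Round 3: R5 [green(obj3), mammal(obj3) => has_feathers(pingu)]; R9 [green(obj3), signed(obj2) => approved(pingu)]. New: has_feathers(pingu), approved(pingu).
Round 4: R1 [has_feathers(pingu) => blue(pingu)]; R7 [has_feathers(pingu), signed(obj2) => open(obj3)]. New: blue(pingu), open(obj3).
Round 5: R8 [blue(pingu), active(obj3) => flies(obj2)]. New: flies(obj2).
Closure: {active(obj3), approved(pingu), bird(obj3), blue(pingu), closed(pingu), flies(obj2), green(obj3), has_feathers(pingu), hot(obj3), locked(obj2), mammal(obj3), open(obj3), signed(obj2), valid(obj2)} — 14 facts.

14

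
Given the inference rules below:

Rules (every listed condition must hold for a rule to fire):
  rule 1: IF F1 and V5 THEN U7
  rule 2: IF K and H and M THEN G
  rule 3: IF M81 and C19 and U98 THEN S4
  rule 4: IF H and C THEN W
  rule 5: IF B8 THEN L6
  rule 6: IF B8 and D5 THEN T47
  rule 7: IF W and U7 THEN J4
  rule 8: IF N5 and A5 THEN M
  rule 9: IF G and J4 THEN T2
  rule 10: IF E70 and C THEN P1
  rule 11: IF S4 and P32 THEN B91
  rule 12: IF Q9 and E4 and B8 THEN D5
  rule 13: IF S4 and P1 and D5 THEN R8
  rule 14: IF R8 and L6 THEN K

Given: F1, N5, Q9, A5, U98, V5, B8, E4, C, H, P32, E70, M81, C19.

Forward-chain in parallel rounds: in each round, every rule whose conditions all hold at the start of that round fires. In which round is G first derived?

Round 1: rule 1 [IF F1 and V5 THEN U7]; rule 3 [IF M81 and C19 and U98 THEN S4]; rule 4 [IF H and C THEN W]; rule 5 [IF B8 THEN L6]; rule 8 [IF N5 and A5 THEN M]; rule 10 [IF E70 and C THEN P1]; rule 12 [IF Q9 and E4 and B8 THEN D5]. New: U7, S4, W, L6, M, P1, D5.
Round 2: rule 6 [IF B8 and D5 THEN T47]; rule 7 [IF W and U7 THEN J4]; rule 11 [IF S4 and P32 THEN B91]; rule 13 [IF S4 and P1 and D5 THEN R8]. New: T47, J4, B91, R8.
Round 3: rule 14 [IF R8 and L6 THEN K]. New: K.
Round 4: rule 2 [IF K and H and M THEN G]. New: G.
G first appears in round 4.

4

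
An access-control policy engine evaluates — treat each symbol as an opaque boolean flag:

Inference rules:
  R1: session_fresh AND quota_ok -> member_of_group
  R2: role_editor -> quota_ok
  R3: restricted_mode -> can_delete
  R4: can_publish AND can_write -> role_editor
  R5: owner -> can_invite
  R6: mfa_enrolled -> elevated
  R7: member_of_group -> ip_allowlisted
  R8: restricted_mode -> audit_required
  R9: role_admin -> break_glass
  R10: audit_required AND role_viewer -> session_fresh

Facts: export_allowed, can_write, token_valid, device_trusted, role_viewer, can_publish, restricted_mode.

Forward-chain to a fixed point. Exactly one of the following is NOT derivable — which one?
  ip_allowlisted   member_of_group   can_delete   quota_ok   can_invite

Round 1 fires R3, R4, R8, giving can_delete, role_editor, audit_required.
Round 2 fires R2, R10, giving quota_ok, session_fresh.
Round 3 fires R1, giving member_of_group.
Round 4 fires R7, giving ip_allowlisted.
Derived: member_of_group (round 3), can_delete (round 1), ip_allowlisted (round 4), quota_ok (round 2). can_invite never appears in any round.

can_invite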